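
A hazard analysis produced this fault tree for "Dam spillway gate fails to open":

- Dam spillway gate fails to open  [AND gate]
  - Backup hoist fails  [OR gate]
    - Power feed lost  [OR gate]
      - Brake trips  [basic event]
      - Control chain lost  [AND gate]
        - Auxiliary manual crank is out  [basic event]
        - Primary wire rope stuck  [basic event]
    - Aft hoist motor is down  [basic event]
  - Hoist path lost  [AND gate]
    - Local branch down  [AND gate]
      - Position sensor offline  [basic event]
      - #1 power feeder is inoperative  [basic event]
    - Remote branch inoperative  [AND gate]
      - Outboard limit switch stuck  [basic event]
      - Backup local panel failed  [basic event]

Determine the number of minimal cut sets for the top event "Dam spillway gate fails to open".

Control chain lost [AND]: one cut set from each child combined → 1 × 1 = 1 cut set(s).
Power feed lost [OR]: union of children's cut sets → 2 cut set(s).
Backup hoist fails [OR]: union of children's cut sets → 3 cut set(s).
Local branch down [AND]: one cut set from each child combined → 1 × 1 = 1 cut set(s).
Remote branch inoperative [AND]: one cut set from each child combined → 1 × 1 = 1 cut set(s).
Hoist path lost [AND]: one cut set from each child combined → 1 × 1 = 1 cut set(s).
Dam spillway gate fails to open [AND]: one cut set from each child combined → 3 × 1 = 3 cut set(s).
Minimal cut sets: {#1 power feeder is inoperative, Backup local panel failed, Brake trips, Outboard limit switch stuck, Position sensor offline}; {#1 power feeder is inoperative, Auxiliary manual crank is out, Backup local panel failed, Outboard limit switch stuck, Position sensor offline, Primary wire rope stuck}; {#1 power feeder is inoperative, Aft hoist motor is down, Backup local panel failed, Outboard limit switch stuck, Position sensor offline}.

3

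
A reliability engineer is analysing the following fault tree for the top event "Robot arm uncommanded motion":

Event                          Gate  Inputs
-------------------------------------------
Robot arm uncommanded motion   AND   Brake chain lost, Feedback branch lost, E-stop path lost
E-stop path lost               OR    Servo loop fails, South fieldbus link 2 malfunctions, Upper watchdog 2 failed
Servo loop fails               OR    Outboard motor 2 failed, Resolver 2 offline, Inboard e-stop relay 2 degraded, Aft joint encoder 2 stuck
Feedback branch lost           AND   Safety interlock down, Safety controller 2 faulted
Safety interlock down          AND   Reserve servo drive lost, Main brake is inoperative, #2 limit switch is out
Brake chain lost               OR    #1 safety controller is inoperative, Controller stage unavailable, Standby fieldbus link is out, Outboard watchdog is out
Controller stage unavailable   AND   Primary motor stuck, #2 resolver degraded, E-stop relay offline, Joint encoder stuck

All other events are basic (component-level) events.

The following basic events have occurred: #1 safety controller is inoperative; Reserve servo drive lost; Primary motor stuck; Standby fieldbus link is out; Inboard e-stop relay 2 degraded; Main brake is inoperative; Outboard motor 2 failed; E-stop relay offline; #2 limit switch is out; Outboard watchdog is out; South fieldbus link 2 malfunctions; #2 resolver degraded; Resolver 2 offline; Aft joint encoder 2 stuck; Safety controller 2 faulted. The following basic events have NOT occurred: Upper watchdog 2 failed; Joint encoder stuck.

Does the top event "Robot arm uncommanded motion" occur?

Controller stage unavailable [AND]: Primary motor stuck=occurs, #2 resolver degraded=occurs, E-stop relay offline=occurs, Joint encoder stuck=not → not all inputs occur → does not occur.
Brake chain lost [OR]: #1 safety controller is inoperative=occurs, Controller stage unavailable=not, Standby fieldbus link is out=occurs, Outboard watchdog is out=occurs → at least one input occurs → occurs.
Safety interlock down [AND]: Reserve servo drive lost=occurs, Main brake is inoperative=occurs, #2 limit switch is out=occurs → all inputs occur → occurs.
Feedback branch lost [AND]: Safety interlock down=occurs, Safety controller 2 faulted=occurs → all inputs occur → occurs.
Servo loop fails [OR]: Outboard motor 2 failed=occurs, Resolver 2 offline=occurs, Inboard e-stop relay 2 degraded=occurs, Aft joint encoder 2 stuck=occurs → at least one input occurs → occurs.
E-stop path lost [OR]: Servo loop fails=occurs, South fieldbus link 2 malfunctions=occurs, Upper watchdog 2 failed=not → at least one input occurs → occurs.
Robot arm uncommanded motion [AND]: Brake chain lost=occurs, Feedback branch lost=occurs, E-stop path lost=occurs → all inputs occur → occurs.

Yes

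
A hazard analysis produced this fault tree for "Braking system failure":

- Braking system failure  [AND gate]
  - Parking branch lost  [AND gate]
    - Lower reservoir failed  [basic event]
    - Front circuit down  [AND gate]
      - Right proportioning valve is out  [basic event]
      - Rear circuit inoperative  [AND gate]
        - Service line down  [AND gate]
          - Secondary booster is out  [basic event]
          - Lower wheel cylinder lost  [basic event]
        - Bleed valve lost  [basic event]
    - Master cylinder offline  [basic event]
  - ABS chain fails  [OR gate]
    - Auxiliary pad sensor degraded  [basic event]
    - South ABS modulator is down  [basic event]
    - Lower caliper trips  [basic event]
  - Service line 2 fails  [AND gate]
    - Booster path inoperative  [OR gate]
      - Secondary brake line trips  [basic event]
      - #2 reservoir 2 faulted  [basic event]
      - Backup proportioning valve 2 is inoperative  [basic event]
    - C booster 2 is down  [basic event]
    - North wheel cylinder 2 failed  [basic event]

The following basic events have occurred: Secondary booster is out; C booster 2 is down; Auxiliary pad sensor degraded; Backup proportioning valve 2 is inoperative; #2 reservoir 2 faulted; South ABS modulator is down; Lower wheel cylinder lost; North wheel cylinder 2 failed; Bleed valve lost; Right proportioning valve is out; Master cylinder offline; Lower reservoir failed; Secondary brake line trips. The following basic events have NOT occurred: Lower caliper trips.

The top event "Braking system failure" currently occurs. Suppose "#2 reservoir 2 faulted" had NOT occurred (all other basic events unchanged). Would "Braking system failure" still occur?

Yes

Counterfactual: set "#2 reservoir 2 faulted" to not occurred.
Service line down [AND]: Secondary booster is out=occurs, Lower wheel cylinder lost=occurs → all inputs occur → occurs.
Rear circuit inoperative [AND]: Service line down=occurs, Bleed valve lost=occurs → all inputs occur → occurs.
Front circuit down [AND]: Right proportioning valve is out=occurs, Rear circuit inoperative=occurs → all inputs occur → occurs.
Parking branch lost [AND]: Lower reservoir failed=occurs, Front circuit down=occurs, Master cylinder offline=occurs → all inputs occur → occurs.
ABS chain fails [OR]: Auxiliary pad sensor degraded=occurs, South ABS modulator is down=occurs, Lower caliper trips=not → at least one input occurs → occurs.
Booster path inoperative [OR]: Secondary brake line trips=occurs, #2 reservoir 2 faulted=not, Backup proportioning valve 2 is inoperative=occurs → at least one input occurs → occurs.
Service line 2 fails [AND]: Booster path inoperative=occurs, C booster 2 is down=occurs, North wheel cylinder 2 failed=occurs → all inputs occur → occurs.
Braking system failure [AND]: Parking branch lost=occurs, ABS chain fails=occurs, Service line 2 fails=occurs → all inputs occur → occurs.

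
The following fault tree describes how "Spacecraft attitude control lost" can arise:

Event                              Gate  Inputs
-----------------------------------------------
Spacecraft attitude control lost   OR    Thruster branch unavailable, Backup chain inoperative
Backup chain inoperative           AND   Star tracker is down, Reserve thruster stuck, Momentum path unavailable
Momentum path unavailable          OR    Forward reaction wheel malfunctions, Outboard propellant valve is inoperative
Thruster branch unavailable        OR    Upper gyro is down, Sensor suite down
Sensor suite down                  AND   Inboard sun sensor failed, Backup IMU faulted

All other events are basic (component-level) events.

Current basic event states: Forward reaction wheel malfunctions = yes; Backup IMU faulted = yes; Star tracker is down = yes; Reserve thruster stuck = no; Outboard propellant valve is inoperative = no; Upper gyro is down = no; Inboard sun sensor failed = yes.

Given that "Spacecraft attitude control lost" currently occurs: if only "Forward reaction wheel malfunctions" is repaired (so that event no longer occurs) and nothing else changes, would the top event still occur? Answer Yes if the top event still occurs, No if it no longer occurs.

Yes

Counterfactual: set "Forward reaction wheel malfunctions" to not occurred.
Sensor suite down [AND]: Inboard sun sensor failed=occurs, Backup IMU faulted=occurs → all inputs occur → occurs.
Thruster branch unavailable [OR]: Upper gyro is down=not, Sensor suite down=occurs → at least one input occurs → occurs.
Momentum path unavailable [OR]: Forward reaction wheel malfunctions=not, Outboard propellant valve is inoperative=not → no input occurs → does not occur.
Backup chain inoperative [AND]: Star tracker is down=occurs, Reserve thruster stuck=not, Momentum path unavailable=not → not all inputs occur → does not occur.
Spacecraft attitude control lost [OR]: Thruster branch unavailable=occurs, Backup chain inoperative=not → at least one input occurs → occurs.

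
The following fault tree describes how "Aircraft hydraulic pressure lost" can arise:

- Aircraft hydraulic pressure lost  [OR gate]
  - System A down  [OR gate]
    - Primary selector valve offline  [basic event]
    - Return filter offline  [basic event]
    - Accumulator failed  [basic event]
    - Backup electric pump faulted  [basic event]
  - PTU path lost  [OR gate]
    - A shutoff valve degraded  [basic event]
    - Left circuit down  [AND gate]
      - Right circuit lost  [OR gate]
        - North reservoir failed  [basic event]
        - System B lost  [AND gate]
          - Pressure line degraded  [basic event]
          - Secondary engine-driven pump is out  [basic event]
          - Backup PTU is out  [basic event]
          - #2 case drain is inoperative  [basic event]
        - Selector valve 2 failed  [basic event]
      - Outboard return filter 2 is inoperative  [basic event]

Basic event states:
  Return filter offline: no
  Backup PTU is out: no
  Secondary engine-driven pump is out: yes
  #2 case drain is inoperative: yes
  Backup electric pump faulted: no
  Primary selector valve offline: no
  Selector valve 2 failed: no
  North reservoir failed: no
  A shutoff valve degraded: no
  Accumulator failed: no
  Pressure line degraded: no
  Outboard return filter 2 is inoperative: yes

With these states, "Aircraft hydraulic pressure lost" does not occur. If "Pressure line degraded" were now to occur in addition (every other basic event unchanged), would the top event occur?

Counterfactual: set "Pressure line degraded" to occurred.
System A down [OR]: Primary selector valve offline=not, Return filter offline=not, Accumulator failed=not, Backup electric pump faulted=not → no input occurs → does not occur.
System B lost [AND]: Pressure line degraded=occurs, Secondary engine-driven pump is out=occurs, Backup PTU is out=not, #2 case drain is inoperative=occurs → not all inputs occur → does not occur.
Right circuit lost [OR]: North reservoir failed=not, System B lost=not, Selector valve 2 failed=not → no input occurs → does not occur.
Left circuit down [AND]: Right circuit lost=not, Outboard return filter 2 is inoperative=occurs → not all inputs occur → does not occur.
PTU path lost [OR]: A shutoff valve degraded=not, Left circuit down=not → no input occurs → does not occur.
Aircraft hydraulic pressure lost [OR]: System A down=not, PTU path lost=not → no input occurs → does not occur.

No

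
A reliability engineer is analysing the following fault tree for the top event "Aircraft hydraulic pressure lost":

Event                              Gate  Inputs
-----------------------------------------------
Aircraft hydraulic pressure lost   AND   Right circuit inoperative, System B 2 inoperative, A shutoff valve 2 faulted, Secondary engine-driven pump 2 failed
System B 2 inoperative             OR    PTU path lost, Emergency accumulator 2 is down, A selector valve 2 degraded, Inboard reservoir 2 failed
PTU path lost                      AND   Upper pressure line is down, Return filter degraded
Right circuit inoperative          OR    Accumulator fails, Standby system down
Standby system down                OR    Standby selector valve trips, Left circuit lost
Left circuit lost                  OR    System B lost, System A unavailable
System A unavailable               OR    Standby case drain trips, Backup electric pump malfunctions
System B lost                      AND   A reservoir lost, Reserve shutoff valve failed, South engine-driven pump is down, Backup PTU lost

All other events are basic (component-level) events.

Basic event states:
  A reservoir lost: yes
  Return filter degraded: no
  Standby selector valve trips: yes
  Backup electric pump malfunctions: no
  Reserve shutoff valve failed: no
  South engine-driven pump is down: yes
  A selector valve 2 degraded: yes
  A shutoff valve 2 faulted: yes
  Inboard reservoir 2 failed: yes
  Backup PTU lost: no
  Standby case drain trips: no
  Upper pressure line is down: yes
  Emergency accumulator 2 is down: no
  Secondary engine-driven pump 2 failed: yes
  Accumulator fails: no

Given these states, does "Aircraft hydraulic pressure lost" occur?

System B lost [AND]: A reservoir lost=occurs, Reserve shutoff valve failed=not, South engine-driven pump is down=occurs, Backup PTU lost=not → not all inputs occur → does not occur.
System A unavailable [OR]: Standby case drain trips=not, Backup electric pump malfunctions=not → no input occurs → does not occur.
Left circuit lost [OR]: System B lost=not, System A unavailable=not → no input occurs → does not occur.
Standby system down [OR]: Standby selector valve trips=occurs, Left circuit lost=not → at least one input occurs → occurs.
Right circuit inoperative [OR]: Accumulator fails=not, Standby system down=occurs → at least one input occurs → occurs.
PTU path lost [AND]: Upper pressure line is down=occurs, Return filter degraded=not → not all inputs occur → does not occur.
System B 2 inoperative [OR]: PTU path lost=not, Emergency accumulator 2 is down=not, A selector valve 2 degraded=occurs, Inboard reservoir 2 failed=occurs → at least one input occurs → occurs.
Aircraft hydraulic pressure lost [AND]: Right circuit inoperative=occurs, System B 2 inoperative=occurs, A shutoff valve 2 faulted=occurs, Secondary engine-driven pump 2 failed=occurs → all inputs occur → occurs.

Yes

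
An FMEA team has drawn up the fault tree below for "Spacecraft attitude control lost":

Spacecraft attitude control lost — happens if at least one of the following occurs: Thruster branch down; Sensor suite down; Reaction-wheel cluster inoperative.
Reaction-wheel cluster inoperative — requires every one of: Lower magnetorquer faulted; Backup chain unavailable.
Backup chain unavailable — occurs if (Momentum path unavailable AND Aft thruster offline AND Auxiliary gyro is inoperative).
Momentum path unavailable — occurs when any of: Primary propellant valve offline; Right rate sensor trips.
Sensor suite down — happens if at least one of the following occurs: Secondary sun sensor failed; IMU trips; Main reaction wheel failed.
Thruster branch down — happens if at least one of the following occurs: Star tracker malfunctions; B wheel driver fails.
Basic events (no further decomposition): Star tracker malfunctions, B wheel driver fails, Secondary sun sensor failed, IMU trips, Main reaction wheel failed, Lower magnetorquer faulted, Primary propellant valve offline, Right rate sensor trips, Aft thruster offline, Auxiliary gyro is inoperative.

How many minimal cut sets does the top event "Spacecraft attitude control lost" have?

7

Thruster branch down [OR]: union of children's cut sets → 2 cut set(s).
Sensor suite down [OR]: union of children's cut sets → 3 cut set(s).
Momentum path unavailable [OR]: union of children's cut sets → 2 cut set(s).
Backup chain unavailable [AND]: one cut set from each child combined → 2 × 1 × 1 = 2 cut set(s).
Reaction-wheel cluster inoperative [AND]: one cut set from each child combined → 1 × 2 = 2 cut set(s).
Spacecraft attitude control lost [OR]: union of children's cut sets → 7 cut set(s).
Minimal cut sets: {Star tracker malfunctions}; {B wheel driver fails}; {Secondary sun sensor failed}; {IMU trips}; {Main reaction wheel failed}; {Aft thruster offline, Auxiliary gyro is inoperative, Lower magnetorquer faulted, Primary propellant valve offline}; {Aft thruster offline, Auxiliary gyro is inoperative, Lower magnetorquer faulted, Right rate sensor trips}.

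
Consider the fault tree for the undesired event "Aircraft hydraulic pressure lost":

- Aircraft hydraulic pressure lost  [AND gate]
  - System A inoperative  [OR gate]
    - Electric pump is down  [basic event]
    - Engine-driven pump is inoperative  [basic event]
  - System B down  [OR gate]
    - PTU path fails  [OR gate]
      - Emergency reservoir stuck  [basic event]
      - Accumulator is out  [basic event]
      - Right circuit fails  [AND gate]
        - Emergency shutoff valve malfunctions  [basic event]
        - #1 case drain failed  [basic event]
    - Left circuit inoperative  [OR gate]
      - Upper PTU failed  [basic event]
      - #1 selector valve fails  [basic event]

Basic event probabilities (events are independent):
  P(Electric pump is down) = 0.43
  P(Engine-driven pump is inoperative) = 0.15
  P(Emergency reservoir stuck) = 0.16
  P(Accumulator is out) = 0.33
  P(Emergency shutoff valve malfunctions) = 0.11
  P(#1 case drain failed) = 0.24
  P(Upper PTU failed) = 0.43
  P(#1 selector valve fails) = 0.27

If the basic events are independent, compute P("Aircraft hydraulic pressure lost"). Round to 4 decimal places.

P(System A inoperative) [OR] = 1 − (1−0.43) × (1−0.15) = 0.515500
P(Right circuit fails) [AND] = 0.11 × 0.24 = 0.026400
P(PTU path fails) [OR] = 1 − (1−0.16) × (1−0.33) × (1−0.026400) = 0.452058
P(Left circuit inoperative) [OR] = 1 − (1−0.43) × (1−0.27) = 0.583900
P(System B down) [OR] = 1 − (1−0.452058) × (1−0.583900) = 0.772001
P(Aircraft hydraulic pressure lost) [AND] = 0.515500 × 0.772001 = 0.397967
Rounded to 4 decimal places: P(Aircraft hydraulic pressure lost) ≈ 0.3980.

0.3980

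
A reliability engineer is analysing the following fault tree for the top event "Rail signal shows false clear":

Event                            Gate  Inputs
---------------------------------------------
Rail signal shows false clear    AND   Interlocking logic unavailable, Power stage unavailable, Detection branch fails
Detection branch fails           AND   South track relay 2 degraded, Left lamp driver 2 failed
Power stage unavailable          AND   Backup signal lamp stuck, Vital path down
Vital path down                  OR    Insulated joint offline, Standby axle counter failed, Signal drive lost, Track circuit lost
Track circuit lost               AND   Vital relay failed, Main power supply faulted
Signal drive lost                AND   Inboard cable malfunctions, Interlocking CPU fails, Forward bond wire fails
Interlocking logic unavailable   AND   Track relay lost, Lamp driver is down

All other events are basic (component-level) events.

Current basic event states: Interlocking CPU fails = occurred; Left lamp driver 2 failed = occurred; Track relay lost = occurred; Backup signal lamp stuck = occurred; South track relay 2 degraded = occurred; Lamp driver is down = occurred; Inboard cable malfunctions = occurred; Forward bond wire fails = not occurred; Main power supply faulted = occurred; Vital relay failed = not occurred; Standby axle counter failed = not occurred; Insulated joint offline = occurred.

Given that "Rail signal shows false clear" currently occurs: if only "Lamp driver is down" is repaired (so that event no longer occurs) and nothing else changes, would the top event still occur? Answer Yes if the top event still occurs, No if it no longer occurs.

No

Counterfactual: set "Lamp driver is down" to not occurred.
Interlocking logic unavailable [AND]: Track relay lost=occurs, Lamp driver is down=not → not all inputs occur → does not occur.
Signal drive lost [AND]: Inboard cable malfunctions=occurs, Interlocking CPU fails=occurs, Forward bond wire fails=not → not all inputs occur → does not occur.
Track circuit lost [AND]: Vital relay failed=not, Main power supply faulted=occurs → not all inputs occur → does not occur.
Vital path down [OR]: Insulated joint offline=occurs, Standby axle counter failed=not, Signal drive lost=not, Track circuit lost=not → at least one input occurs → occurs.
Power stage unavailable [AND]: Backup signal lamp stuck=occurs, Vital path down=occurs → all inputs occur → occurs.
Detection branch fails [AND]: South track relay 2 degraded=occurs, Left lamp driver 2 failed=occurs → all inputs occur → occurs.
Rail signal shows false clear [AND]: Interlocking logic unavailable=not, Power stage unavailable=occurs, Detection branch fails=occurs → not all inputs occur → does not occur.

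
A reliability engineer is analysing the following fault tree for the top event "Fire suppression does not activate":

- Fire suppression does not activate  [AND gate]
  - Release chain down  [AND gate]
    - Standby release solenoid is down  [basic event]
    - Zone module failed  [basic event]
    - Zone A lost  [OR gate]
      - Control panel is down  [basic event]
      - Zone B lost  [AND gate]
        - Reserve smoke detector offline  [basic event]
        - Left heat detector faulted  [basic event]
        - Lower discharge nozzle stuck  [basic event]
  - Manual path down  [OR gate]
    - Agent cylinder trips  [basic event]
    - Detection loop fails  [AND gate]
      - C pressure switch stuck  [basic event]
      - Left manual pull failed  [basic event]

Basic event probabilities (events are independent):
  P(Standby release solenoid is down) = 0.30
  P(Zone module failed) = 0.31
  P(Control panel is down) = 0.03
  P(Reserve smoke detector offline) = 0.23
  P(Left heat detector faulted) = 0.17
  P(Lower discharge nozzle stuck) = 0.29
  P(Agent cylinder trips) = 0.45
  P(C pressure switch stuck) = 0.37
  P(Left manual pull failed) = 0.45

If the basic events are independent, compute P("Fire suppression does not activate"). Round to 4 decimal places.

P(Zone B lost) [AND] = 0.23 × 0.17 × 0.29 = 0.011339
P(Zone A lost) [OR] = 1 − (1−0.03) × (1−0.011339) = 0.040999
P(Release chain down) [AND] = 0.30 × 0.31 × 0.040999 = 0.003813
P(Detection loop fails) [AND] = 0.37 × 0.45 = 0.166500
P(Manual path down) [OR] = 1 − (1−0.45) × (1−0.166500) = 0.541575
P(Fire suppression does not activate) [AND] = 0.003813 × 0.541575 = 0.002065
Rounded to 4 decimal places: P(Fire suppression does not activate) ≈ 0.0021.

0.0021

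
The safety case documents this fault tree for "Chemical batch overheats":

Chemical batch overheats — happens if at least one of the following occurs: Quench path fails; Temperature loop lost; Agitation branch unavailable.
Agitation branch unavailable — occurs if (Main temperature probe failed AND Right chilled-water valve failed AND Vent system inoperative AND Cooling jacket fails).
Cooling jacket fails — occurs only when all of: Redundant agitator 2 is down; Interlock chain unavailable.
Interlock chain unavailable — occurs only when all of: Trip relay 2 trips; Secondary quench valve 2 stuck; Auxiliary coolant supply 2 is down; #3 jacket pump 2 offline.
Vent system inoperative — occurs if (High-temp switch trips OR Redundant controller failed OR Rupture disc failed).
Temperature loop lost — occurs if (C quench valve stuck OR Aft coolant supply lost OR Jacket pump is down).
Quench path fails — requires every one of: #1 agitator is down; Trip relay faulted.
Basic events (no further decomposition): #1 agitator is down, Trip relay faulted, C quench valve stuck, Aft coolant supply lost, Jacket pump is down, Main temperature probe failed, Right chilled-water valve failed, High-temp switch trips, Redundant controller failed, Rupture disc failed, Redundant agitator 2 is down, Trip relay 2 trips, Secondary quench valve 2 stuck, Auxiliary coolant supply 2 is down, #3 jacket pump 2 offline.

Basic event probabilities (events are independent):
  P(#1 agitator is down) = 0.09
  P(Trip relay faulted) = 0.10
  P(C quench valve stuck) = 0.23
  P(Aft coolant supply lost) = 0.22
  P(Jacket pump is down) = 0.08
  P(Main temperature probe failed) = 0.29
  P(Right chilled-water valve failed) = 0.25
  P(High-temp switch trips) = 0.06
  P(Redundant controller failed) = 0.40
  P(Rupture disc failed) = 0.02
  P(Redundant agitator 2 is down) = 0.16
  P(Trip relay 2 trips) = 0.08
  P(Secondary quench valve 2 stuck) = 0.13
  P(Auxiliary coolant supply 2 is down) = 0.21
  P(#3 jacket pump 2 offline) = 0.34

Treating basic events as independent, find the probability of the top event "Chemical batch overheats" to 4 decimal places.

0.4524

P(Quench path fails) [AND] = 0.09 × 0.10 = 0.009000
P(Temperature loop lost) [OR] = 1 − (1−0.23) × (1−0.22) × (1−0.08) = 0.447448
P(Vent system inoperative) [OR] = 1 − (1−0.06) × (1−0.40) × (1−0.02) = 0.447280
P(Interlock chain unavailable) [AND] = 0.08 × 0.13 × 0.21 × 0.34 = 0.000743
P(Cooling jacket fails) [AND] = 0.16 × 0.000743 = 0.000119
P(Agitation branch unavailable) [AND] = 0.29 × 0.25 × 0.447280 × 0.000119 = 0.000004
P(Chemical batch overheats) [OR] = 1 − (1−0.009000) × (1−0.447448) × (1−0.000004) = 0.452423
Rounded to 4 decimal places: P(Chemical batch overheats) ≈ 0.4524.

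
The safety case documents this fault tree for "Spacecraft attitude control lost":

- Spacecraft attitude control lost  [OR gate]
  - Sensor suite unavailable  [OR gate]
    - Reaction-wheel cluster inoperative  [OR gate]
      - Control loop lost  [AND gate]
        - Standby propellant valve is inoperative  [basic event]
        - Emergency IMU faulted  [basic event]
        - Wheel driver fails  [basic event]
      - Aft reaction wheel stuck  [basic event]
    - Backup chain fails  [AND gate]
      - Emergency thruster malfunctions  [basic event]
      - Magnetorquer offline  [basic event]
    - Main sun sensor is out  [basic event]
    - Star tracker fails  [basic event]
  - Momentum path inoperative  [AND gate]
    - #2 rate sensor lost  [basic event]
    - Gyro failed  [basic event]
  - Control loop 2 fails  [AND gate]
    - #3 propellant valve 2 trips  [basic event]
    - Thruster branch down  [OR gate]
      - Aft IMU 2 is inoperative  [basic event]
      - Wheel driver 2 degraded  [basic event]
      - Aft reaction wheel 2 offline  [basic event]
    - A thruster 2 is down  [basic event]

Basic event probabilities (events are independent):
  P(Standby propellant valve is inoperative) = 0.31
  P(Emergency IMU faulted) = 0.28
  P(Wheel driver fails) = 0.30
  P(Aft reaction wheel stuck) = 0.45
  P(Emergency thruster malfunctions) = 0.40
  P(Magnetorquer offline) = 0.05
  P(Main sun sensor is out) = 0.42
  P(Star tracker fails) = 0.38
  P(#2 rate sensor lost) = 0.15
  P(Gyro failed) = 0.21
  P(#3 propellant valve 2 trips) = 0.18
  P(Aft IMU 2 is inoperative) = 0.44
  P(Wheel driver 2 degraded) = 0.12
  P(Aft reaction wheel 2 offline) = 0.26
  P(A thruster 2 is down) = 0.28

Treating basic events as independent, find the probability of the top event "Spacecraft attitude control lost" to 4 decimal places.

P(Control loop lost) [AND] = 0.31 × 0.28 × 0.30 = 0.026040
P(Reaction-wheel cluster inoperative) [OR] = 1 − (1−0.026040) × (1−0.45) = 0.464322
P(Backup chain fails) [AND] = 0.40 × 0.05 = 0.020000
P(Sensor suite unavailable) [OR] = 1 − (1−0.464322) × (1−0.020000) × (1−0.42) × (1−0.38) = 0.811223
P(Momentum path inoperative) [AND] = 0.15 × 0.21 = 0.031500
P(Thruster branch down) [OR] = 1 − (1−0.44) × (1−0.12) × (1−0.26) = 0.635328
P(Control loop 2 fails) [AND] = 0.18 × 0.635328 × 0.28 = 0.032021
P(Spacecraft attitude control lost) [OR] = 1 − (1−0.811223) × (1−0.031500) × (1−0.032021) = 0.823024
Rounded to 4 decimal places: P(Spacecraft attitude control lost) ≈ 0.8230.

0.8230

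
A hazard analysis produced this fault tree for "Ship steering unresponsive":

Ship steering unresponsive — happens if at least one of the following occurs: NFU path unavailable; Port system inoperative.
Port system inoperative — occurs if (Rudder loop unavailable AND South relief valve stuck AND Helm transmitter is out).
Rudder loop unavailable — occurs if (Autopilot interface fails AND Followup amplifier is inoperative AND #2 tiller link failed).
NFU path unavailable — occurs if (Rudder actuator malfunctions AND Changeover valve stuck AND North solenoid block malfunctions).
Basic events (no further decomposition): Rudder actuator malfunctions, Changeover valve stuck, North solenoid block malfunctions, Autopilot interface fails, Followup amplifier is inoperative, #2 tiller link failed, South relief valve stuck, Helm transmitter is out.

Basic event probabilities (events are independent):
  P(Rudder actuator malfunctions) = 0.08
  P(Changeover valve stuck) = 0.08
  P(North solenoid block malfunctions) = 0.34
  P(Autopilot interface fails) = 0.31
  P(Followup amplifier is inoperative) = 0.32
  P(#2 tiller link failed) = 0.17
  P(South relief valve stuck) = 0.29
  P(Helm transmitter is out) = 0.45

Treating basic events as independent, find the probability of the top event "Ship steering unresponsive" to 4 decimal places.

0.0044

P(NFU path unavailable) [AND] = 0.08 × 0.08 × 0.34 = 0.002176
P(Rudder loop unavailable) [AND] = 0.31 × 0.32 × 0.17 = 0.016864
P(Port system inoperative) [AND] = 0.016864 × 0.29 × 0.45 = 0.002201
P(Ship steering unresponsive) [OR] = 1 − (1−0.002176) × (1−0.002201) = 0.004372
Rounded to 4 decimal places: P(Ship steering unresponsive) ≈ 0.0044.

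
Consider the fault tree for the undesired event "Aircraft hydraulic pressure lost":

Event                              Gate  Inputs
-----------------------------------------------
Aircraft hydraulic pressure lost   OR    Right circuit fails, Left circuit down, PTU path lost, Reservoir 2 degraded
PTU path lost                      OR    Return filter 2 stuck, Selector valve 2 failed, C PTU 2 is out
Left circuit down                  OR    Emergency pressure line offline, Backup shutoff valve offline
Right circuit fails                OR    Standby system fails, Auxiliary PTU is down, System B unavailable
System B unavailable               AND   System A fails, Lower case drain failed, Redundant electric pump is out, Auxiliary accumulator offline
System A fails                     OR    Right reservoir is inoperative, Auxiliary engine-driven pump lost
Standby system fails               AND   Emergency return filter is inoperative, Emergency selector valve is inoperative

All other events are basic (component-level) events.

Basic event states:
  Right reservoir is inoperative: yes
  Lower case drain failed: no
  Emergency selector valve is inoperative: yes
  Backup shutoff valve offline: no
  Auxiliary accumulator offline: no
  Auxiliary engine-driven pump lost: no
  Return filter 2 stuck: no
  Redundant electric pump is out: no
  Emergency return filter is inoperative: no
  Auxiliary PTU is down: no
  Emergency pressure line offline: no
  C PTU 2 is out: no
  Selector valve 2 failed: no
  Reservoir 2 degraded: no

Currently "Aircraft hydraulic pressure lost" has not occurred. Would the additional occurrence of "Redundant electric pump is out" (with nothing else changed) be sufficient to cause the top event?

Counterfactual: set "Redundant electric pump is out" to occurred.
Standby system fails [AND]: Emergency return filter is inoperative=not, Emergency selector valve is inoperative=occurs → not all inputs occur → does not occur.
System A fails [OR]: Right reservoir is inoperative=occurs, Auxiliary engine-driven pump lost=not → at least one input occurs → occurs.
System B unavailable [AND]: System A fails=occurs, Lower case drain failed=not, Redundant electric pump is out=occurs, Auxiliary accumulator offline=not → not all inputs occur → does not occur.
Right circuit fails [OR]: Standby system fails=not, Auxiliary PTU is down=not, System B unavailable=not → no input occurs → does not occur.
Left circuit down [OR]: Emergency pressure line offline=not, Backup shutoff valve offline=not → no input occurs → does not occur.
PTU path lost [OR]: Return filter 2 stuck=not, Selector valve 2 failed=not, C PTU 2 is out=not → no input occurs → does not occur.
Aircraft hydraulic pressure lost [OR]: Right circuit fails=not, Left circuit down=not, PTU path lost=not, Reservoir 2 degraded=not → no input occurs → does not occur.

No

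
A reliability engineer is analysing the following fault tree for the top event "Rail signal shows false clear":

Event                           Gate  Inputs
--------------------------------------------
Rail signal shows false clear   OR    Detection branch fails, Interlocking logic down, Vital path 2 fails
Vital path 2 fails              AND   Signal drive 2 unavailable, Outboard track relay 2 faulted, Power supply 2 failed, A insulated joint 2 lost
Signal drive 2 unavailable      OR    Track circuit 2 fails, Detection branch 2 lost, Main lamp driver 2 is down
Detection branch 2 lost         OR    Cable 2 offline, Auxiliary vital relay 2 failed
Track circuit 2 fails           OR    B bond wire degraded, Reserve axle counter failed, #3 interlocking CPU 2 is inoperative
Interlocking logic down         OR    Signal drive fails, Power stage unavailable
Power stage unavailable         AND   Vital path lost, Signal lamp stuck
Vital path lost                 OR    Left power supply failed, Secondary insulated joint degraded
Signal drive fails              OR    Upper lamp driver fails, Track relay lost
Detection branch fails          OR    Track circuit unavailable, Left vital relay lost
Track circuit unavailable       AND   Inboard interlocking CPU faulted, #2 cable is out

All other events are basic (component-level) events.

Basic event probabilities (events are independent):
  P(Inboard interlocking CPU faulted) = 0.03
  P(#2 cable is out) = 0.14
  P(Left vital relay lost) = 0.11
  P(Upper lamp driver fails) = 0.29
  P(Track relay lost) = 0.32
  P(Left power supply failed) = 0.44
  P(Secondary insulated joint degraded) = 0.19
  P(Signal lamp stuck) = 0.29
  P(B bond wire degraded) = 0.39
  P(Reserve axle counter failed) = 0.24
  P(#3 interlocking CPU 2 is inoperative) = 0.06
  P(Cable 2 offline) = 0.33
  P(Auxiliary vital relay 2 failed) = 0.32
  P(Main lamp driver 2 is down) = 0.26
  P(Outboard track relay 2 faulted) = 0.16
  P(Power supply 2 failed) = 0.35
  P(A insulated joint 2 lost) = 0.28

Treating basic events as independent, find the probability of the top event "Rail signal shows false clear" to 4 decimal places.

0.6447

P(Track circuit unavailable) [AND] = 0.03 × 0.14 = 0.004200
P(Detection branch fails) [OR] = 1 − (1−0.004200) × (1−0.11) = 0.113738
P(Signal drive fails) [OR] = 1 − (1−0.29) × (1−0.32) = 0.517200
P(Vital path lost) [OR] = 1 − (1−0.44) × (1−0.19) = 0.546400
P(Power stage unavailable) [AND] = 0.546400 × 0.29 = 0.158456
P(Interlocking logic down) [OR] = 1 − (1−0.517200) × (1−0.158456) = 0.593703
P(Track circuit 2 fails) [OR] = 1 − (1−0.39) × (1−0.24) × (1−0.06) = 0.564216
P(Detection branch 2 lost) [OR] = 1 − (1−0.33) × (1−0.32) = 0.544400
P(Signal drive 2 unavailable) [OR] = 1 − (1−0.564216) × (1−0.544400) × (1−0.26) = 0.853078
P(Vital path 2 fails) [AND] = 0.853078 × 0.16 × 0.35 × 0.28 = 0.013376
P(Rail signal shows false clear) [OR] = 1 − (1−0.113738) × (1−0.593703) × (1−0.013376) = 0.644731
Rounded to 4 decimal places: P(Rail signal shows false clear) ≈ 0.6447.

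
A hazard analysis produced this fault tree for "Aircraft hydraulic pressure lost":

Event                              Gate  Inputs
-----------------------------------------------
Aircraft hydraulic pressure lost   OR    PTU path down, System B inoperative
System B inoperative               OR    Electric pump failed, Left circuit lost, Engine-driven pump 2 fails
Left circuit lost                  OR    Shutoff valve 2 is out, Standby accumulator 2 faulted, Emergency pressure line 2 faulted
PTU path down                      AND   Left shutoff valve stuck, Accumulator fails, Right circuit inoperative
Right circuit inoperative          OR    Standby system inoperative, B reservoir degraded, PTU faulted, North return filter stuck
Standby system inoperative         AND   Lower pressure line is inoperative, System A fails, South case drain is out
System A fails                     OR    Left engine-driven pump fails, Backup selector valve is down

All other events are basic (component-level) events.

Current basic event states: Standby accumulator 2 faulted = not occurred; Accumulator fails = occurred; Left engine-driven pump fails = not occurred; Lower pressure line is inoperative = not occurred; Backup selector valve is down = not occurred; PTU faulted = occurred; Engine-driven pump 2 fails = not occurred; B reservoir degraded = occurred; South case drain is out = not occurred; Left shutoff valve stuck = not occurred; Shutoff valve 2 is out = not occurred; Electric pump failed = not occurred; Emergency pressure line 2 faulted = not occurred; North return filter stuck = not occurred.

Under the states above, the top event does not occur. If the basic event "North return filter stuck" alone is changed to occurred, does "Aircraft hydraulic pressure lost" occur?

Counterfactual: set "North return filter stuck" to occurred.
System A fails [OR]: Left engine-driven pump fails=not, Backup selector valve is down=not → no input occurs → does not occur.
Standby system inoperative [AND]: Lower pressure line is inoperative=not, System A fails=not, South case drain is out=not → not all inputs occur → does not occur.
Right circuit inoperative [OR]: Standby system inoperative=not, B reservoir degraded=occurs, PTU faulted=occurs, North return filter stuck=occurs → at least one input occurs → occurs.
PTU path down [AND]: Left shutoff valve stuck=not, Accumulator fails=occurs, Right circuit inoperative=occurs → not all inputs occur → does not occur.
Left circuit lost [OR]: Shutoff valve 2 is out=not, Standby accumulator 2 faulted=not, Emergency pressure line 2 faulted=not → no input occurs → does not occur.
System B inoperative [OR]: Electric pump failed=not, Left circuit lost=not, Engine-driven pump 2 fails=not → no input occurs → does not occur.
Aircraft hydraulic pressure lost [OR]: PTU path down=not, System B inoperative=not → no input occurs → does not occur.

No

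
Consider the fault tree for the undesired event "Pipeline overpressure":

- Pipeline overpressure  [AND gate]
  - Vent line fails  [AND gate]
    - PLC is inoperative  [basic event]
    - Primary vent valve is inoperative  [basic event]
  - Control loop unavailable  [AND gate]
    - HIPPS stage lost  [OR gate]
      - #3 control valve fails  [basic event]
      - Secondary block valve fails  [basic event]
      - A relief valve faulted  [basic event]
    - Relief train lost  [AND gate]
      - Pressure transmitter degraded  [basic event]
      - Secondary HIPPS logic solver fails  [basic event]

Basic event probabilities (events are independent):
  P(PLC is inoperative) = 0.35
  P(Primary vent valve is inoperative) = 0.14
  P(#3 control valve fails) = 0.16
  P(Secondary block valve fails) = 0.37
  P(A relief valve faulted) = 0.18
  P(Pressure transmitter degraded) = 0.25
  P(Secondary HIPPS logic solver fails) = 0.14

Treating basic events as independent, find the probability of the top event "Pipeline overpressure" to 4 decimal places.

P(Vent line fails) [AND] = 0.35 × 0.14 = 0.049000
P(HIPPS stage lost) [OR] = 1 − (1−0.16) × (1−0.37) × (1−0.18) = 0.566056
P(Relief train lost) [AND] = 0.25 × 0.14 = 0.035000
P(Control loop unavailable) [AND] = 0.566056 × 0.035000 = 0.019812
P(Pipeline overpressure) [AND] = 0.049000 × 0.019812 = 0.000971
Rounded to 4 decimal places: P(Pipeline overpressure) ≈ 0.0010.

0.0010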